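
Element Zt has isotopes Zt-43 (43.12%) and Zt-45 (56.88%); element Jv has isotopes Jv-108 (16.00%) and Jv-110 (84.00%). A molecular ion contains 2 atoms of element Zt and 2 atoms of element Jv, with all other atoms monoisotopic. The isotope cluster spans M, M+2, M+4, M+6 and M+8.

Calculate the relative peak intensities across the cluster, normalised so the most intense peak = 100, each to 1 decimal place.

1.1 : 14.4 : 62.7 : 100.0 : 52.7

Element Zt pattern (n=2): 0.18593344 : 0.49053312 : 0.32353344
Element Jv pattern (n=2): 0.0256 : 0.2688 : 0.7056
Convolve the two distributions (both contribute in 2-u steps):
  M: 0.18593344×0.0256 = 0.004760
  M+2: 0.18593344×0.2688 + 0.49053312×0.0256 = 0.062537
  M+4: 0.18593344×0.7056 + 0.49053312×0.2688 + 0.32353344×0.0256 = 0.271332
  M+6: 0.49053312×0.7056 + 0.32353344×0.2688 = 0.433086
  M+8: 0.32353344×0.7056 = 0.228285
Scale to base peak (0.433086) = 100: 1.1 : 14.4 : 62.7 : 100.0 : 52.7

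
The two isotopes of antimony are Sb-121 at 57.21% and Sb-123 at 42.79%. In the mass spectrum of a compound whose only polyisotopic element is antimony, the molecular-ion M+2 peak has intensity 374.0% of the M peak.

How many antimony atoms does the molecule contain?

5

For n independent Sb atoms, I(M+2)/I(M) = n · (abundance Sb-123) / (abundance Sb-121) = n · 0.4279/0.5721.
n = 3.740 × 0.5721/0.4279 = 5.00 ≈ 5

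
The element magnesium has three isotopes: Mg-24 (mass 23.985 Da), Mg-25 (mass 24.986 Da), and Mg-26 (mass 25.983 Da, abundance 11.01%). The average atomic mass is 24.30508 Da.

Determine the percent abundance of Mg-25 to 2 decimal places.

10.00%

Let x and y be the fractions of Mg-24 and Mg-25. Then x + y = 1 − 0.1101 = 0.8899 and 23.985x + 24.986y = 24.30508 − 0.1101×25.983 = 21.4443517.
Substituting: 23.985x + 24.986(0.8899 − x) = 21.4443517
(23.985 − 24.986)x = -0.7906897  ⇒  x = 0.78990, y = 0.10000
Mg-24: 78.99%, Mg-25: 10.00%.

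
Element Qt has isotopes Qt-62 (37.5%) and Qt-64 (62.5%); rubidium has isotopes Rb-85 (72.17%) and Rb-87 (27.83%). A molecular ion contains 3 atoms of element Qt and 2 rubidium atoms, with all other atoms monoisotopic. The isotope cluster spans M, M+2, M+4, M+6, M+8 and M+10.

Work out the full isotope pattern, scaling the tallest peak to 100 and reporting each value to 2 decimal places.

8.10 : 46.78 : 100.00 : 95.64 : 38.98 : 5.58

Element Qt pattern (n=3): 0.05273438 : 0.26367188 : 0.43945312 : 0.24414062
Rubidium pattern (n=2): 0.52085089 : 0.40169822 : 0.07745089
Convolve the two distributions (both contribute in 2-u steps):
  M: 0.05273438×0.52085089 = 0.027467
  M+2: 0.05273438×0.40169822 + 0.26367188×0.52085089 = 0.158517
  M+4: 0.05273438×0.07745089 + 0.26367188×0.40169822 + 0.43945312×0.52085089 = 0.338890
  M+6: 0.26367188×0.07745089 + 0.43945312×0.40169822 + 0.24414062×0.52085089 = 0.324110
  M+8: 0.43945312×0.07745089 + 0.24414062×0.40169822 = 0.132107
  M+10: 0.24414062×0.07745089 = 0.018909
Scale to base peak (0.338890) = 100: 8.10 : 46.78 : 100.00 : 95.64 : 38.98 : 5.58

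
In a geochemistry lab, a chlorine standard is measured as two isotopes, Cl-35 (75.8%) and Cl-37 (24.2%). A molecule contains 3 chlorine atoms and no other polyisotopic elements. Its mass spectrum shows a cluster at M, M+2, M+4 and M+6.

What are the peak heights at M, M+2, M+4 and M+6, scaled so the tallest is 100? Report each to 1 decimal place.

Each Cl atom is independently Cl-35 (p = 0.758) or Cl-37 (q = 0.242); the cluster is the binomial expansion (p + q)^3.
P(M) = 0.758^3 = 0.435520
P(M+2) = 3 × 0.758^2 × 0.242^1 = 0.417133
P(M+4) = 3 × 0.758^1 × 0.242^2 = 0.133175
P(M+6) = 0.242^3 = 0.014172
The M peak is largest (0.435520); scaling to 100 gives 100.0 : 95.8 : 30.6 : 3.3.

100.0 : 95.8 : 30.6 : 3.3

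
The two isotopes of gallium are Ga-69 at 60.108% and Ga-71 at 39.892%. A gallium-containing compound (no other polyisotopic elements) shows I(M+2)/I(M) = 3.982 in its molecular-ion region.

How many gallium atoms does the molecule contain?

6

For n independent Ga atoms, I(M+2)/I(M) = n · (abundance Ga-71) / (abundance Ga-69) = n · 0.39892/0.60108.
n = 3.982 × 0.60108/0.39892 = 6.00 ≈ 6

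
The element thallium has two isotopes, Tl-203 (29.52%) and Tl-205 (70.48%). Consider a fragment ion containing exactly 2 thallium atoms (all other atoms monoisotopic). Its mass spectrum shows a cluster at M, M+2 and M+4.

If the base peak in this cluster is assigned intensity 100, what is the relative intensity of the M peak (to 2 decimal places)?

Binomial terms of (0.2952 + 0.7048)^2: M 0.0871, M+2 0.4161, M+4 0.4967 → M+4 is the base peak.
P(M+4) = C(2,2) × 0.2952^0 × 0.7048^2 = 1 × 1.0000 × 0.49674304 = 0.496743 (base)
P(M) = C(2,0) × 0.2952^2 × 0.7048^0 = 1 × 0.08714304 × 1.0000 = 0.087143
Relative intensity = 0.087143 / 0.496743 × 100 = 17.54

17.54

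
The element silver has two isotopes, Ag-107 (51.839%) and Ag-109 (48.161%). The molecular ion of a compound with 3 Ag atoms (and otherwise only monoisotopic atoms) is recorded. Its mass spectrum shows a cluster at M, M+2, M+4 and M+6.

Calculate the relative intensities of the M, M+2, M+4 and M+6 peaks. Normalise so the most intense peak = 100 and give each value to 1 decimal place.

35.9 : 100.0 : 92.9 : 28.8

The 3 Ag atoms are independent, so intensities follow the terms of (0.51839 + 0.48161)^3.
P(M) = 0.51839^3 = 0.139306
P(M+2) = 3 × 0.51839^2 × 0.48161^1 = 0.388267
P(M+4) = 3 × 0.51839^1 × 0.48161^2 = 0.360719
P(M+6) = 0.48161^3 = 0.111709
The M+2 peak is largest (0.388267); scaling to 100 gives 35.9 : 100.0 : 92.9 : 28.8.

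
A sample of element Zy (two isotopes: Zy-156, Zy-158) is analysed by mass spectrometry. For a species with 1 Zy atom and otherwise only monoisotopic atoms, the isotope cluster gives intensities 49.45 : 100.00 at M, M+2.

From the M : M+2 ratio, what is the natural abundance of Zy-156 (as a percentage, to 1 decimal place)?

33.1%

If p is the fraction of Zy that is Zy-156, then I(M+2)/I(M) = [C(1,1)·p^0·(1−p)] / p^1 = 1·(1−p)/p = 100.00/49.45 = 2.0222
(1−p)/p = 2.0222/1 = 2.0222  ⇒  p = 1/(1 + 2.0222) = 0.3309
Zy-156: 33.1%, Zy-158: 66.9%.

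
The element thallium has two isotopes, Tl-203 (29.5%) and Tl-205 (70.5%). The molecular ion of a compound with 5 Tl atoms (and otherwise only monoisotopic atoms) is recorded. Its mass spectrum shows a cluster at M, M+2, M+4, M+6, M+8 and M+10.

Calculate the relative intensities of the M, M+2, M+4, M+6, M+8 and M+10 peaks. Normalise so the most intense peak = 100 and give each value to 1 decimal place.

Each Tl atom is independently Tl-203 (p = 0.295) or Tl-205 (q = 0.705); the cluster is the binomial expansion (p + q)^5.
P(M) = 0.295^5 = 0.002234
P(M+2) = 5 × 0.295^4 × 0.705^1 = 0.026696
P(M+4) = 10 × 0.295^3 × 0.705^2 = 0.127598
P(M+6) = 10 × 0.295^2 × 0.705^3 = 0.304938
P(M+8) = 5 × 0.295^1 × 0.705^4 = 0.364375
P(M+10) = 0.705^5 = 0.174159
The M+8 peak is largest (0.364375); scaling to 100 gives 0.6 : 7.3 : 35.0 : 83.7 : 100.0 : 47.8.

0.6 : 7.3 : 35.0 : 83.7 : 100.0 : 47.8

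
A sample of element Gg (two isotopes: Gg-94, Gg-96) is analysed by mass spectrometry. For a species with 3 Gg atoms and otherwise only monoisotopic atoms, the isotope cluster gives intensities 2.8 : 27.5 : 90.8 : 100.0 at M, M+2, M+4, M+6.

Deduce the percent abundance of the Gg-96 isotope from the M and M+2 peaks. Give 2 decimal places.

76.60%

Let p = fractional abundance of Gg-94. I(M+2)/I(M) = [C(3,1)·p^2·(1−p)] / p^3 = 3·(1−p)/p = 27.5/2.8 = 9.8214
(1−p)/p = 9.8214/3 = 3.2738  ⇒  p = 1/(1 + 3.2738) = 0.2340
Gg-94: 23.40%, Gg-96: 76.60%.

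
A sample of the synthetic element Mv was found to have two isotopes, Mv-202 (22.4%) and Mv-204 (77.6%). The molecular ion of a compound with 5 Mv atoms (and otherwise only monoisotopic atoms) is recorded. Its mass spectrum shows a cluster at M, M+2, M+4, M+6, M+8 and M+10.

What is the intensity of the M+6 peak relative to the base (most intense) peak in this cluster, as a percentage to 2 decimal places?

Binomial terms of (0.224 + 0.776)^5: M 0.0006, M+2 0.0098, M+4 0.0677, M+6 0.2345, M+8 0.4061, M+10 0.2814 → M+8 is the base peak.
P(M+8) = C(5,4) × 0.224^1 × 0.776^4 = 5 × 0.2240 × 0.36261593 = 0.406130 (base)
P(M+6) = C(5,3) × 0.224^2 × 0.776^3 = 10 × 0.050176 × 0.46728858 = 0.234467
Relative intensity = 0.234467 / 0.406130 × 100 = 57.73

57.73%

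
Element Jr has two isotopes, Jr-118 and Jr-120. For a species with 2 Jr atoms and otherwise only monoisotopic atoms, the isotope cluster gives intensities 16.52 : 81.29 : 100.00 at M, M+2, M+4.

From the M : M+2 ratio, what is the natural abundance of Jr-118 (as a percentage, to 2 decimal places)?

Write p for the Jr-118 fraction. I(M+2)/I(M) = [C(2,1)·p^1·(1−p)] / p^2 = 2·(1−p)/p = 81.29/16.52 = 4.9207
(1−p)/p = 4.9207/2 = 2.4604  ⇒  p = 1/(1 + 2.4604) = 0.2890
Jr-118: 28.90%, Jr-120: 71.10%.

28.90%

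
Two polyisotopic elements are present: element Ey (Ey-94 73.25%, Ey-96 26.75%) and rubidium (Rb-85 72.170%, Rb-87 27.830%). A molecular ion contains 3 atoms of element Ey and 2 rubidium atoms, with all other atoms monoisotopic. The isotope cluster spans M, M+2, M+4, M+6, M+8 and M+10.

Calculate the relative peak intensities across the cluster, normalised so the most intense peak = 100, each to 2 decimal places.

Element Ey pattern (n=3): 0.39302745 : 0.43058639 : 0.15724486 : 0.0191413
Rubidium pattern (n=2): 0.52085089 : 0.40169822 : 0.07745089
Convolve the two distributions (both contribute in 2-u steps):
  M: 0.39302745×0.52085089 = 0.204709
  M+2: 0.39302745×0.40169822 + 0.43058639×0.52085089 = 0.382150
  M+4: 0.39302745×0.07745089 + 0.43058639×0.40169822 + 0.15724486×0.52085089 = 0.285307
  M+6: 0.43058639×0.07745089 + 0.15724486×0.40169822 + 0.0191413×0.52085089 = 0.106484
  M+8: 0.15724486×0.07745089 + 0.0191413×0.40169822 = 0.019868
  M+10: 0.0191413×0.07745089 = 0.001483
Scale to base peak (0.382150) = 100: 53.57 : 100.00 : 74.66 : 27.86 : 5.20 : 0.39

53.57 : 100.00 : 74.66 : 27.86 : 5.20 : 0.39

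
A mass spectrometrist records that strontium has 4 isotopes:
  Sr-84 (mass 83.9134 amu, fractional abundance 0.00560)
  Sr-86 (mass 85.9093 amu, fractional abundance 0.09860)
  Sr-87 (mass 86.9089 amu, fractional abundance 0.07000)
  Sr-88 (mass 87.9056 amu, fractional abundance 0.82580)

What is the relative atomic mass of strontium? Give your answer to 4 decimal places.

87.6166 amu

Ar = Σ fᵢ·mᵢ = 0.00560 × 83.9134 + 0.09860 × 85.9093 + 0.07000 × 86.9089 + 0.82580 × 87.9056
= 0.46992 + 8.47066 + 6.08362 + 72.59244 = 87.61664 amu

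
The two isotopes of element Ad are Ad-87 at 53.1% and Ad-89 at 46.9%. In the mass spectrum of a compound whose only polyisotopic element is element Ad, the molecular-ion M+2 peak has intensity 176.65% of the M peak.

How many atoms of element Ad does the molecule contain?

2

With n Ad atoms, P(M+2)/P(M) = C(n,1)·p^(n−1)q / p^n = n·q/p = n · 0.469/0.531.
n = 1.7665 × 0.531/0.469 = 2.00 ≈ 2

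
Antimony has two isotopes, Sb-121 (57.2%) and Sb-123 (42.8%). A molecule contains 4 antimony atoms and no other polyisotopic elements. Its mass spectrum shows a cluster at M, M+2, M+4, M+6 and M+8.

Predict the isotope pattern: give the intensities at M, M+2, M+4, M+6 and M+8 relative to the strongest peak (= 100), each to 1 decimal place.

Each Sb atom is independently Sb-121 (p = 0.572) or Sb-123 (q = 0.428); the cluster is the binomial expansion (p + q)^4.
P(M) = 0.572^4 = 0.107049
P(M+2) = 4 × 0.572^3 × 0.428^1 = 0.320400
P(M+4) = 6 × 0.572^2 × 0.428^2 = 0.359609
P(M+6) = 4 × 0.572^1 × 0.428^3 = 0.179385
P(M+8) = 0.428^4 = 0.033556
The M+4 peak is largest (0.359609); scaling to 100 gives 29.8 : 89.1 : 100.0 : 49.9 : 9.3.

29.8 : 89.1 : 100.0 : 49.9 : 9.3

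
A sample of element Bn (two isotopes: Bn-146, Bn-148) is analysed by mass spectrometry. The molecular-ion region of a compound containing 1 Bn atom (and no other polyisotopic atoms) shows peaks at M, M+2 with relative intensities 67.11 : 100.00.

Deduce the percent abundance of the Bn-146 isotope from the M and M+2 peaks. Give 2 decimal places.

40.16%

If p is the fraction of Bn that is Bn-146, then I(M+2)/I(M) = [C(1,1)·p^0·(1−p)] / p^1 = 1·(1−p)/p = 100.00/67.11 = 1.4901
(1−p)/p = 1.4901/1 = 1.4901  ⇒  p = 1/(1 + 1.4901) = 0.4016
Bn-146: 40.16%, Bn-148: 59.84%.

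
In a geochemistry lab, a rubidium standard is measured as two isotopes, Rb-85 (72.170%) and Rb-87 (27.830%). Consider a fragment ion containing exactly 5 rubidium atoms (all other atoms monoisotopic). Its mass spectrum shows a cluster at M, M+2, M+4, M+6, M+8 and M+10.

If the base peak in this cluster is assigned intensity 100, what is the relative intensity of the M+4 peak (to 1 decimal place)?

Binomial terms of (0.72170 + 0.27830)^5: M 0.1958, M+2 0.3775, M+4 0.2911, M+6 0.1123, M+8 0.0216, M+10 0.0017 → M+2 is the base peak.
P(M+2) = C(5,1) × 0.72170^4 × 0.27830^1 = 5 × 0.27128565 × 0.2783 = 0.377494 (base)
P(M+4) = C(5,2) × 0.72170^3 × 0.27830^2 = 10 × 0.37589809 × 0.07745089 = 0.291136
Relative intensity = 0.291136 / 0.377494 × 100 = 77.1

77.1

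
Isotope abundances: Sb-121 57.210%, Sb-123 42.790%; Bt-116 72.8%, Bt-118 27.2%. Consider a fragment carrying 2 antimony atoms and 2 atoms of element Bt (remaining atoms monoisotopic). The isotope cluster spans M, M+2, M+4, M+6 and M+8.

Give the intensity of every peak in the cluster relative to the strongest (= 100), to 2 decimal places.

Antimony pattern (n=2): 0.32729841 : 0.48960318 : 0.18309841
Element Bt pattern (n=2): 0.529984 : 0.396032 : 0.073984
Convolve the two distributions (both contribute in 2-u steps):
  M: 0.32729841×0.529984 = 0.173463
  M+2: 0.32729841×0.396032 + 0.48960318×0.529984 = 0.389102
  M+4: 0.32729841×0.073984 + 0.48960318×0.396032 + 0.18309841×0.529984 = 0.315153
  M+6: 0.48960318×0.073984 + 0.18309841×0.396032 = 0.108736
  M+8: 0.18309841×0.073984 = 0.013546
Scale to base peak (0.389102) = 100: 44.58 : 100.00 : 80.99 : 27.95 : 3.48

44.58 : 100.00 : 80.99 : 27.95 : 3.48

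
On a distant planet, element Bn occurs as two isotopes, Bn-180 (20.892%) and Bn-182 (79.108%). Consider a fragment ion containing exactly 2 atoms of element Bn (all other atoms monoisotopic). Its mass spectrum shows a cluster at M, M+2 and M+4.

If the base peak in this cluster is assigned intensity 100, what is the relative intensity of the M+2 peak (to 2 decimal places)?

52.82

(0.20892 + 0.79108)^2 gives M 0.0436, M+2 0.3305, M+4 0.6258; the largest is M+4.
P(M+4) = C(2,2) × 0.20892^0 × 0.79108^2 = 1 × 1.0000 × 0.62580757 = 0.625808 (base)
P(M+2) = C(2,1) × 0.20892^1 × 0.79108^1 = 2 × 0.20892 × 0.79108 = 0.330545
Relative intensity = 0.330545 / 0.625808 × 100 = 52.82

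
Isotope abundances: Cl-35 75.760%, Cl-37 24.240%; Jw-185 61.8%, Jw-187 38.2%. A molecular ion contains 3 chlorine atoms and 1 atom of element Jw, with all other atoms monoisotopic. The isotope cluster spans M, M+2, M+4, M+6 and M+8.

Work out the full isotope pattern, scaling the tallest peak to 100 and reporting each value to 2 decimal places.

63.37 : 100.00 : 57.06 : 14.11 : 1.28

Chlorine pattern (n=3): 0.4348304 : 0.41738208 : 0.13354464 : 0.01424288
Element Jw pattern (n=1): 0.6180 : 0.3820
Convolve the two distributions (both contribute in 2-u steps):
  M: 0.4348304×0.6180 = 0.268725
  M+2: 0.4348304×0.3820 + 0.41738208×0.6180 = 0.424047
  M+4: 0.41738208×0.3820 + 0.13354464×0.6180 = 0.241971
  M+6: 0.13354464×0.3820 + 0.01424288×0.6180 = 0.059816
  M+8: 0.01424288×0.3820 = 0.005441
Scale to base peak (0.424047) = 100: 63.37 : 100.00 : 57.06 : 14.11 : 1.28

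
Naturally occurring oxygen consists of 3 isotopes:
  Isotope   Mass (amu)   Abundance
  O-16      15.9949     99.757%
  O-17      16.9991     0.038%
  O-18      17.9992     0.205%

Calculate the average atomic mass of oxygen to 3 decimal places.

Weight each isotope mass by its fractional abundance: 0.99757 × 15.9949 + 0.00038 × 16.9991 + 0.00205 × 17.9992
= 15.95603 + 0.00646 + 0.03690 = 15.99939 amu

15.999 amu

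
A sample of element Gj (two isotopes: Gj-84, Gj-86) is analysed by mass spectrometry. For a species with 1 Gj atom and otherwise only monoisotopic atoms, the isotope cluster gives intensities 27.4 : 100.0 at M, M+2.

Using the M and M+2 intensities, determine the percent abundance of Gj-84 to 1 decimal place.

Let p = fractional abundance of Gj-84. I(M+2)/I(M) = [C(1,1)·p^0·(1−p)] / p^1 = 1·(1−p)/p = 100.0/27.4 = 3.6496
(1−p)/p = 3.6496/1 = 3.6496  ⇒  p = 1/(1 + 3.6496) = 0.2151
Gj-84: 21.5%, Gj-86: 78.5%.

21.5%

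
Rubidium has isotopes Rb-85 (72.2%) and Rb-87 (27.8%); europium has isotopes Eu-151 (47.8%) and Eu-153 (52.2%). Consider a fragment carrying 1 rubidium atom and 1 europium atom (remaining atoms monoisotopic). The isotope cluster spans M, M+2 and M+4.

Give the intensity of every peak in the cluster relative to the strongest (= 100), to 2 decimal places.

Rubidium pattern (n=1): 0.7220 : 0.2780
Europium pattern (n=1): 0.4780 : 0.5220
Convolve the two distributions (both contribute in 2-u steps):
  M: 0.7220×0.4780 = 0.345116
  M+2: 0.7220×0.5220 + 0.2780×0.4780 = 0.509768
  M+4: 0.2780×0.5220 = 0.145116
Scale to base peak (0.509768) = 100: 67.70 : 100.00 : 28.47

67.70 : 100.00 : 28.47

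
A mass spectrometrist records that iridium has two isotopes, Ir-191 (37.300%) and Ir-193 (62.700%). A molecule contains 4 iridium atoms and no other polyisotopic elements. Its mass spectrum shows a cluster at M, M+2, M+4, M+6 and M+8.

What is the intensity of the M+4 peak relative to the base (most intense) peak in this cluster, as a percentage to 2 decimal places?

89.23%

Term probabilities: M 0.0194, M+2 0.1302, M+4 0.3282, M+6 0.3678, M+8 0.1546. Base peak = M+6.
P(M+6) = C(4,3) × 0.37300^1 × 0.62700^3 = 4 × 0.3730 × 0.24649188 = 0.367766 (base)
P(M+4) = C(4,2) × 0.37300^2 × 0.62700^2 = 6 × 0.139129 × 0.393129 = 0.328174
Relative intensity = 0.328174 / 0.367766 × 100 = 89.23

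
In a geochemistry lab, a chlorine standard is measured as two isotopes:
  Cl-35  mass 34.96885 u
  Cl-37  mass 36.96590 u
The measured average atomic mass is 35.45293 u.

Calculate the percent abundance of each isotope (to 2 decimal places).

Cl-35: 75.76%, Cl-37: 24.24%

Let x be the fractional abundance of Cl-35; then Cl-37 has abundance 1 − x.
34.96885·x + 36.96590·(1 − x) = 35.45293
(34.96885 − 36.96590)·x = 35.45293 − 36.96590
x = -1.51297 / -1.99705 = 0.75760 → 75.76% Cl-35, 24.24% Cl-37.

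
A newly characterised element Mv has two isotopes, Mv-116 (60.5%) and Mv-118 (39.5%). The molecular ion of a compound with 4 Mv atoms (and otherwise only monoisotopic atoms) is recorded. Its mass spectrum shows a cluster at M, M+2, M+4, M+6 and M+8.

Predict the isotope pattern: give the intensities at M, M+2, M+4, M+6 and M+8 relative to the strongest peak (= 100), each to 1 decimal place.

38.3 : 100.0 : 97.9 : 42.6 : 7.0

Expanding (0.605 + 0.395)^4:
P(M) = 0.605^4 = 0.133974
P(M+2) = 4 × 0.605^3 × 0.395^1 = 0.349883
P(M+4) = 6 × 0.605^2 × 0.395^2 = 0.342654
P(M+6) = 4 × 0.605^1 × 0.395^3 = 0.149144
P(M+8) = 0.395^4 = 0.024344
The M+2 peak is largest (0.349883); scaling to 100 gives 38.3 : 100.0 : 97.9 : 42.6 : 7.0.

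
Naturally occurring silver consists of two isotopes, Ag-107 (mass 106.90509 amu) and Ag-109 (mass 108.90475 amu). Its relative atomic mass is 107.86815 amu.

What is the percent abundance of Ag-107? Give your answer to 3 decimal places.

51.839%

Writing the weighted mean with unknown fraction x of Ag-107:
106.90509·x + 108.90475·(1 − x) = 107.86815
(106.90509 − 108.90475)·x = 107.86815 − 108.90475
x = -1.03660 / -1.99966 = 0.51839 → 51.839% Ag-107, 48.161% Ag-109.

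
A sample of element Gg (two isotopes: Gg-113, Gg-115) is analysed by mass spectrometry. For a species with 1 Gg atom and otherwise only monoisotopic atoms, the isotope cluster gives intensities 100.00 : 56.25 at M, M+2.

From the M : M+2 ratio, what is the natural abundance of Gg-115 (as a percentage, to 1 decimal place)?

Write p for the Gg-113 fraction. I(M+2)/I(M) = [C(1,1)·p^0·(1−p)] / p^1 = 1·(1−p)/p = 56.25/100.00 = 0.5625
(1−p)/p = 0.5625/1 = 0.5625  ⇒  p = 1/(1 + 0.5625) = 0.6400
Gg-113: 64.0%, Gg-115: 36.0%.

36.0%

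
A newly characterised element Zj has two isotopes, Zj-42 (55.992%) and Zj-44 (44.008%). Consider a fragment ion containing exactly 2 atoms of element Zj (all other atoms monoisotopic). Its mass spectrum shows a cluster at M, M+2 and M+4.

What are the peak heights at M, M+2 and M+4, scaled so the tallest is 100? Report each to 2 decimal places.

63.62 : 100.00 : 39.30

Expanding (0.55992 + 0.44008)^2:
P(M) = 0.55992^2 = 0.313510
P(M+2) = 2 × 0.55992^1 × 0.44008^1 = 0.492819
P(M+4) = 0.44008^2 = 0.193670
The M+2 peak is largest (0.492819); scaling to 100 gives 63.62 : 100.00 : 39.30.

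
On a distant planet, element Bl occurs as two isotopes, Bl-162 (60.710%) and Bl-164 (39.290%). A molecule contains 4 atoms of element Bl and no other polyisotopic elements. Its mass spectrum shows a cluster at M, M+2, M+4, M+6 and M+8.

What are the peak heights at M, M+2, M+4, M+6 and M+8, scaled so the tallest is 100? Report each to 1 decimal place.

Expanding (0.60710 + 0.39290)^4:
P(M) = 0.60710^4 = 0.135844
P(M+2) = 4 × 0.60710^3 × 0.39290^1 = 0.351660
P(M+4) = 6 × 0.60710^2 × 0.39290^2 = 0.341378
P(M+6) = 4 × 0.60710^1 × 0.39290^3 = 0.147288
P(M+8) = 0.39290^4 = 0.023830
The M+2 peak is largest (0.351660); scaling to 100 gives 38.6 : 100.0 : 97.1 : 41.9 : 6.8.

38.6 : 100.0 : 97.1 : 41.9 : 6.8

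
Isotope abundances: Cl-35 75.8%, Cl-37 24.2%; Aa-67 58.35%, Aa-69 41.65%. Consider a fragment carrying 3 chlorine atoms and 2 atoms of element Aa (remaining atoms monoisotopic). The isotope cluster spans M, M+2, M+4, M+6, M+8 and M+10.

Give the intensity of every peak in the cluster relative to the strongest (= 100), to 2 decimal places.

41.92 : 100.00 : 91.50 : 40.12 : 8.48 : 0.70

Chlorine pattern (n=3): 0.43551951 : 0.41713346 : 0.13317454 : 0.01417249
Element Aa pattern (n=2): 0.34047225 : 0.4860555 : 0.17347225
Convolve the two distributions (both contribute in 2-u steps):
  M: 0.43551951×0.34047225 = 0.148282
  M+2: 0.43551951×0.4860555 + 0.41713346×0.34047225 = 0.353709
  M+4: 0.43551951×0.17347225 + 0.41713346×0.4860555 + 0.13317454×0.34047225 = 0.323643
  M+6: 0.41713346×0.17347225 + 0.13317454×0.4860555 + 0.01417249×0.34047225 = 0.141917
  M+8: 0.13317454×0.17347225 + 0.01417249×0.4860555 = 0.029991
  M+10: 0.01417249×0.17347225 = 0.002459
Scale to base peak (0.353709) = 100: 41.92 : 100.00 : 91.50 : 40.12 : 8.48 : 0.70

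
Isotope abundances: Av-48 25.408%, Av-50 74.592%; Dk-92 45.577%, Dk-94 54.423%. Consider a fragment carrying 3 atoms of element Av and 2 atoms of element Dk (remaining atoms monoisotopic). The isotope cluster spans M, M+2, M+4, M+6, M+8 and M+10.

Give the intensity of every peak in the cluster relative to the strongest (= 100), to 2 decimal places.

Element Av pattern (n=3): 0.01640255 : 0.14446228 : 0.42410778 : 0.41502739
Element Dk pattern (n=2): 0.20772629 : 0.49608741 : 0.29618629
Convolve the two distributions (both contribute in 2-u steps):
  M: 0.01640255×0.20772629 = 0.003407
  M+2: 0.01640255×0.49608741 + 0.14446228×0.20772629 = 0.038146
  M+4: 0.01640255×0.29618629 + 0.14446228×0.49608741 + 0.42410778×0.20772629 = 0.164622
  M+6: 0.14446228×0.29618629 + 0.42410778×0.49608741 + 0.41502739×0.20772629 = 0.339394
  M+8: 0.42410778×0.29618629 + 0.41502739×0.49608741 = 0.331505
  M+10: 0.41502739×0.29618629 = 0.122925
Scale to base peak (0.339394) = 100: 1.00 : 11.24 : 48.50 : 100.00 : 97.68 : 36.22

1.00 : 11.24 : 48.50 : 100.00 : 97.68 : 36.22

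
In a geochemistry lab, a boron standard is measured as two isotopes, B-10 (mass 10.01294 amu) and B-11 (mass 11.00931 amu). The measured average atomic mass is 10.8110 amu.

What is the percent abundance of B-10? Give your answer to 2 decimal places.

Writing the weighted mean with unknown fraction x of B-10:
10.01294·x + 11.00931·(1 − x) = 10.8110
(10.01294 − 11.00931)·x = 10.8110 − 11.00931
x = -0.19831 / -0.99637 = 0.19903 → 19.90% B-10, 80.10% B-11.

19.90%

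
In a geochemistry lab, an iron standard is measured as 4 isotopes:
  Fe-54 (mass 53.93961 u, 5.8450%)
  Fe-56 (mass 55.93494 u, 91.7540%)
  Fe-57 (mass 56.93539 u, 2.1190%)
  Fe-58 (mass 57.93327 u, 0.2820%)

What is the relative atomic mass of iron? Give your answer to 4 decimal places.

Ar = Σ fᵢ·mᵢ = 0.058450 × 53.93961 + 0.917540 × 55.93494 + 0.021190 × 56.93539 + 0.002820 × 57.93327
= 3.152770 + 51.322545 + 1.206461 + 0.163372 = 55.845148 u

55.8451 u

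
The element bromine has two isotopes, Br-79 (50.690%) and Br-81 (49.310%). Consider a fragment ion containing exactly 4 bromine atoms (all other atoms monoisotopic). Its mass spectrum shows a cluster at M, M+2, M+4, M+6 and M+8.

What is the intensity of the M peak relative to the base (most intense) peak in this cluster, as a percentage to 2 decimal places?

Term probabilities: M 0.0660, M+2 0.2569, M+4 0.3749, M+6 0.2431, M+8 0.0591. Base peak = M+4.
P(M+4) = C(4,2) × 0.50690^2 × 0.49310^2 = 6 × 0.25694761 × 0.24314761 = 0.374857 (base)
P(M) = C(4,0) × 0.50690^4 × 0.49310^0 = 1 × 0.06602207 × 1.0000 = 0.066022
Relative intensity = 0.066022 / 0.374857 × 100 = 17.61

17.61%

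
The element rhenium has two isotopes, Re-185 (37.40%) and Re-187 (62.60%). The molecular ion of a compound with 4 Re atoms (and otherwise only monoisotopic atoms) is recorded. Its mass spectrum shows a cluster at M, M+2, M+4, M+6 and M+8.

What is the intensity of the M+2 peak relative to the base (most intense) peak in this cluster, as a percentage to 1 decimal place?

Term probabilities: M 0.0196, M+2 0.1310, M+4 0.3289, M+6 0.3670, M+8 0.1536. Base peak = M+6.
P(M+6) = C(4,3) × 0.3740^1 × 0.6260^3 = 4 × 0.3740 × 0.24531438 = 0.366990 (base)
P(M+2) = C(4,1) × 0.3740^3 × 0.6260^1 = 4 × 0.05231362 × 0.6260 = 0.130993
Relative intensity = 0.130993 / 0.366990 × 100 = 35.7

35.7%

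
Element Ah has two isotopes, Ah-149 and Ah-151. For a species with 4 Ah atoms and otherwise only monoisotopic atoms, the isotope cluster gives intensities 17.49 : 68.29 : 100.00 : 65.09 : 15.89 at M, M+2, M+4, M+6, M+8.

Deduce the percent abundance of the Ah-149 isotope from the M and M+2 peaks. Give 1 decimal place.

50.6%

Write p for the Ah-149 fraction. I(M+2)/I(M) = [C(4,1)·p^3·(1−p)] / p^4 = 4·(1−p)/p = 68.29/17.49 = 3.9045
(1−p)/p = 3.9045/4 = 0.9761  ⇒  p = 1/(1 + 0.9761) = 0.5060
Ah-149: 50.6%, Ah-151: 49.4%.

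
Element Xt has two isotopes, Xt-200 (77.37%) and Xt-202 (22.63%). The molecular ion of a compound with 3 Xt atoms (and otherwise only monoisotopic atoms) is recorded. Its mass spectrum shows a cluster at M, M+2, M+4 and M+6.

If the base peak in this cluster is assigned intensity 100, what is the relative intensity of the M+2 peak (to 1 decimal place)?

(0.7737 + 0.2263)^3 gives M 0.4631, M+2 0.4064, M+4 0.1189, M+6 0.0116; the largest is M.
P(M) = C(3,0) × 0.7737^3 × 0.2263^0 = 1 × 0.46314586 × 1.0000 = 0.463146 (base)
P(M+2) = C(3,1) × 0.7737^2 × 0.2263^1 = 3 × 0.59861169 × 0.2263 = 0.406397
Relative intensity = 0.406397 / 0.463146 × 100 = 87.7

87.7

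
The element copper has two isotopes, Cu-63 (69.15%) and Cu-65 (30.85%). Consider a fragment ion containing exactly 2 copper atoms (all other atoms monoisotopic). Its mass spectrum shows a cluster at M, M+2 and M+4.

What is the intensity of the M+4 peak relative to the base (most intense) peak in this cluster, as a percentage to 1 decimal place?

19.9%

Binomial terms of (0.6915 + 0.3085)^2: M 0.4782, M+2 0.4267, M+4 0.0952 → M is the base peak.
P(M) = C(2,0) × 0.6915^2 × 0.3085^0 = 1 × 0.47817225 × 1.0000 = 0.478172 (base)
P(M+4) = C(2,2) × 0.6915^0 × 0.3085^2 = 1 × 1.0000 × 0.09517225 = 0.095172
Relative intensity = 0.095172 / 0.478172 × 100 = 19.9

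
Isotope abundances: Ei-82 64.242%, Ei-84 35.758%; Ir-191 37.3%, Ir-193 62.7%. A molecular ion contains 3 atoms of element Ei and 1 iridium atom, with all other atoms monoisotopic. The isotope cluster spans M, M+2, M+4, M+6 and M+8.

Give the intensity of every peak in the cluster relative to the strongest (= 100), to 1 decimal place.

Element Ei pattern (n=3): 0.26512895 : 0.44272351 : 0.24642612 : 0.04572141
Iridium pattern (n=1): 0.3730 : 0.6270
Convolve the two distributions (both contribute in 2-u steps):
  M: 0.26512895×0.3730 = 0.098893
  M+2: 0.26512895×0.6270 + 0.44272351×0.3730 = 0.331372
  M+4: 0.44272351×0.6270 + 0.24642612×0.3730 = 0.369505
  M+6: 0.24642612×0.6270 + 0.04572141×0.3730 = 0.171563
  M+8: 0.04572141×0.6270 = 0.028667
Scale to base peak (0.369505) = 100: 26.8 : 89.7 : 100.0 : 46.4 : 7.8

26.8 : 89.7 : 100.0 : 46.4 : 7.8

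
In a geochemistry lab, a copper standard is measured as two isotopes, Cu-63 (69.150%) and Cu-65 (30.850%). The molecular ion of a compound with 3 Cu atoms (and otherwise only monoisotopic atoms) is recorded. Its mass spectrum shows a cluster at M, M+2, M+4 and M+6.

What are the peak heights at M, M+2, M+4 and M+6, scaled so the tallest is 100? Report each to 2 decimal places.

The 3 Cu atoms are independent, so intensities follow the terms of (0.69150 + 0.30850)^3.
P(M) = 0.69150^3 = 0.330656
P(M+2) = 3 × 0.69150^2 × 0.30850^1 = 0.442548
P(M+4) = 3 × 0.69150^1 × 0.30850^2 = 0.197435
P(M+6) = 0.30850^3 = 0.029361
The M+2 peak is largest (0.442548); scaling to 100 gives 74.72 : 100.00 : 44.61 : 6.63.

74.72 : 100.00 : 44.61 : 6.63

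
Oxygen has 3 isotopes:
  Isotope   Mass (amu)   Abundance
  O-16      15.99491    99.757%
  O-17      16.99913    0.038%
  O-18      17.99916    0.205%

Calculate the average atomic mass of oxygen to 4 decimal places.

15.9994 amu

Weight each isotope mass by its fractional abundance: 0.99757 × 15.99491 + 0.00038 × 16.99913 + 0.00205 × 17.99916
= 15.956042 + 0.006460 + 0.036898 = 15.999400 amu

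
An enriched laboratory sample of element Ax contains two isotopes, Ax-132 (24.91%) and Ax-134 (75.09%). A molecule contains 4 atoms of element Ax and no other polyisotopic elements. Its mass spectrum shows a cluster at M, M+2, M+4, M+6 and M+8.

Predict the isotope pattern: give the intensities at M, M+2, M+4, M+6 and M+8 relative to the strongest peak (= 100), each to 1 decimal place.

Each Ax atom is independently Ax-132 (p = 0.2491) or Ax-134 (q = 0.7509); the cluster is the binomial expansion (p + q)^4.
P(M) = 0.2491^4 = 0.003850
P(M+2) = 4 × 0.2491^3 × 0.7509^1 = 0.046426
P(M+4) = 6 × 0.2491^2 × 0.7509^2 = 0.209924
P(M+6) = 4 × 0.2491^1 × 0.7509^3 = 0.421871
P(M+8) = 0.7509^4 = 0.317928
The M+6 peak is largest (0.421871); scaling to 100 gives 0.9 : 11.0 : 49.8 : 100.0 : 75.4.

0.9 : 11.0 : 49.8 : 100.0 : 75.4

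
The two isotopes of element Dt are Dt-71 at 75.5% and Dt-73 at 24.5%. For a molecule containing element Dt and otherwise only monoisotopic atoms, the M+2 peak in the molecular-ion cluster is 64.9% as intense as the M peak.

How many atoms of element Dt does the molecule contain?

2

The M+2/M ratio from n Dt atoms is n · q/p = n · 0.245/0.755.
n = 0.649 × 0.755/0.245 = 2.00 ≈ 2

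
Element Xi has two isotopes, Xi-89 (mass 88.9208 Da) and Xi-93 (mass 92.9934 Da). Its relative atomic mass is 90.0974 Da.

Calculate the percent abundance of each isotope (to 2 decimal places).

With x = fraction of Xi-89 (so Xi-93 is 1 − x):
88.9208·x + 92.9934·(1 − x) = 90.0974
(88.9208 − 92.9934)·x = 90.0974 − 92.9934
x = -2.8960 / -4.0726 = 0.71109 → 71.11% Xi-89, 28.89% Xi-93.

Xi-89: 71.11%, Xi-93: 28.89%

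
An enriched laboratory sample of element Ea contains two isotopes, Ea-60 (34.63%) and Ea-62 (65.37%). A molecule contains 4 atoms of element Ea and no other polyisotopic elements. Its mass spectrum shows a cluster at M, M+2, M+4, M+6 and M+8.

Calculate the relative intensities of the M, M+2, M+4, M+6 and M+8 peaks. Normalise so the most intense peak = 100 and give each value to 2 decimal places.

The 4 Ea atoms are independent, so intensities follow the terms of (0.3463 + 0.6537)^4.
P(M) = 0.3463^4 = 0.014382
P(M+2) = 4 × 0.3463^3 × 0.6537^1 = 0.108592
P(M+4) = 6 × 0.3463^2 × 0.6537^2 = 0.307477
P(M+6) = 4 × 0.3463^1 × 0.6537^3 = 0.386944
P(M+8) = 0.6537^4 = 0.182606
The M+6 peak is largest (0.386944); scaling to 100 gives 3.72 : 28.06 : 79.46 : 100.00 : 47.19.

3.72 : 28.06 : 79.46 : 100.00 : 47.19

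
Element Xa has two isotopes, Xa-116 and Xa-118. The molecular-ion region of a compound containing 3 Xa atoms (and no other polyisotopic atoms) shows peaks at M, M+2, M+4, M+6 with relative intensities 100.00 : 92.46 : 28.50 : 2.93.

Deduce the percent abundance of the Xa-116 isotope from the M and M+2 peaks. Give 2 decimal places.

Write p for the Xa-116 fraction. I(M+2)/I(M) = [C(3,1)·p^2·(1−p)] / p^3 = 3·(1−p)/p = 92.46/100.00 = 0.9246
(1−p)/p = 0.9246/3 = 0.3082  ⇒  p = 1/(1 + 0.3082) = 0.7644
Xa-116: 76.44%, Xa-118: 23.56%.

76.44%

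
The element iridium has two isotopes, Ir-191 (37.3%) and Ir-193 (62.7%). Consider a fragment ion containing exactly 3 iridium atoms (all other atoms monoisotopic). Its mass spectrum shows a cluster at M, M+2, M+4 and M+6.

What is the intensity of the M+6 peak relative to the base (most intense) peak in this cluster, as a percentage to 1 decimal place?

(0.373 + 0.627)^3 gives M 0.0519, M+2 0.2617, M+4 0.4399, M+6 0.2465; the largest is M+4.
P(M+4) = C(3,2) × 0.373^1 × 0.627^2 = 3 × 0.3730 × 0.393129 = 0.439911 (base)
P(M+6) = C(3,3) × 0.373^0 × 0.627^3 = 1 × 1.0000 × 0.24649188 = 0.246492
Relative intensity = 0.246492 / 0.439911 × 100 = 56.0

56.0%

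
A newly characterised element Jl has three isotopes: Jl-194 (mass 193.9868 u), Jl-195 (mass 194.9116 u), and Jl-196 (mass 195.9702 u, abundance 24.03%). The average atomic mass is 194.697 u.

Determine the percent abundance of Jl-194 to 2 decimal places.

50.71%

Let x and y be the fractions of Jl-194 and Jl-195. Then x + y = 1 − 0.2403 = 0.7597 and 193.9868x + 194.9116y = 194.697 − 0.2403×195.9702 = 147.60536094.
Substituting: 193.9868x + 194.9116(0.7597 − x) = 147.60536094
(193.9868 − 194.9116)x = -0.46898158  ⇒  x = 0.50712, y = 0.25258
Jl-194: 50.71%, Jl-195: 25.26%.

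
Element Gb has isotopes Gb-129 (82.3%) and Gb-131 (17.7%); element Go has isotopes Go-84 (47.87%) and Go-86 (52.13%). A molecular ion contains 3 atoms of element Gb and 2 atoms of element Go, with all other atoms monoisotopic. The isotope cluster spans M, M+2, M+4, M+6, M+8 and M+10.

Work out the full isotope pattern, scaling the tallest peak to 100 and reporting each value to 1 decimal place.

35.4 : 100.0 : 96.7 : 38.2 : 6.6 : 0.4

Element Gb pattern (n=3): 0.55744177 : 0.3596617 : 0.0773513 : 0.00554523
Element Go pattern (n=2): 0.22915369 : 0.49909262 : 0.27175369
Convolve the two distributions (both contribute in 2-u steps):
  M: 0.55744177×0.22915369 = 0.127740
  M+2: 0.55744177×0.49909262 + 0.3596617×0.22915369 = 0.360633
  M+4: 0.55744177×0.27175369 + 0.3596617×0.49909262 + 0.0773513×0.22915369 = 0.348717
  M+6: 0.3596617×0.27175369 + 0.0773513×0.49909262 + 0.00554523×0.22915369 = 0.137616
  M+8: 0.0773513×0.27175369 + 0.00554523×0.49909262 = 0.023788
  M+10: 0.00554523×0.27175369 = 0.001507
Scale to base peak (0.360633) = 100: 35.4 : 100.0 : 96.7 : 38.2 : 6.6 : 0.4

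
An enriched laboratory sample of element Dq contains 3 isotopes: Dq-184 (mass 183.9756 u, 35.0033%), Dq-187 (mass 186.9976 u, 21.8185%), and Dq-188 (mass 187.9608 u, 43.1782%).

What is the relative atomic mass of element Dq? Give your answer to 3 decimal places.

Average mass = Σ (abundance × isotope mass) = 0.350033 × 183.9756 + 0.218185 × 186.9976 + 0.431782 × 187.9608
= 64.39753 + 40.80007 + 81.15809 = 186.35569 u

186.356 u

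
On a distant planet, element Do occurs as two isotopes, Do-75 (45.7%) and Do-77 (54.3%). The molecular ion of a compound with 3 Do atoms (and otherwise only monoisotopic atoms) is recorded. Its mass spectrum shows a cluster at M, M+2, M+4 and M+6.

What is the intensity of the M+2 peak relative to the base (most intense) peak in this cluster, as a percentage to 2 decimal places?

(0.457 + 0.543)^3 gives M 0.0954, M+2 0.3402, M+4 0.4042, M+6 0.1601; the largest is M+4.
P(M+4) = C(3,2) × 0.457^1 × 0.543^2 = 3 × 0.4570 × 0.294849 = 0.404238 (base)
P(M+2) = C(3,1) × 0.457^2 × 0.543^1 = 3 × 0.208849 × 0.5430 = 0.340215
Relative intensity = 0.340215 / 0.404238 × 100 = 84.16

84.16%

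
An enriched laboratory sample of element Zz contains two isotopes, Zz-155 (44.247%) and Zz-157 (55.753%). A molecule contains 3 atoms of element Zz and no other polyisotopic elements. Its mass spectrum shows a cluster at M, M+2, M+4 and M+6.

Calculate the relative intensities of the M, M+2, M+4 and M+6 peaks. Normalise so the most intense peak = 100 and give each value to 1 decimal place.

Each Zz atom is independently Zz-155 (p = 0.44247) or Zz-157 (q = 0.55753); the cluster is the binomial expansion (p + q)^3.
P(M) = 0.44247^3 = 0.086627
P(M+2) = 3 × 0.44247^2 × 0.55753^1 = 0.327459
P(M+4) = 3 × 0.44247^1 × 0.55753^2 = 0.412612
P(M+6) = 0.55753^3 = 0.173302
The M+4 peak is largest (0.412612); scaling to 100 gives 21.0 : 79.4 : 100.0 : 42.0.

21.0 : 79.4 : 100.0 : 42.0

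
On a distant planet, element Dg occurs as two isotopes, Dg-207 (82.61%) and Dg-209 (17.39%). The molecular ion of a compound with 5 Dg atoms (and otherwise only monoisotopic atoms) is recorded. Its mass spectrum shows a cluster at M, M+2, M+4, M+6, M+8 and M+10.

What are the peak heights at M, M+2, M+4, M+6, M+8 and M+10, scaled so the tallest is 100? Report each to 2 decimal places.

95.01 : 100.00 : 42.10 : 8.86 : 0.93 : 0.04

The 5 Dg atoms are independent, so intensities follow the terms of (0.8261 + 0.1739)^5.
P(M) = 0.8261^5 = 0.384736
P(M+2) = 5 × 0.8261^4 × 0.1739^1 = 0.404949
P(M+4) = 10 × 0.8261^3 × 0.1739^2 = 0.170489
P(M+6) = 10 × 0.8261^2 × 0.1739^3 = 0.035889
P(M+8) = 5 × 0.8261^1 × 0.1739^4 = 0.003777
P(M+10) = 0.1739^5 = 0.000159
The M+2 peak is largest (0.404949); scaling to 100 gives 95.01 : 100.00 : 42.10 : 8.86 : 0.93 : 0.04.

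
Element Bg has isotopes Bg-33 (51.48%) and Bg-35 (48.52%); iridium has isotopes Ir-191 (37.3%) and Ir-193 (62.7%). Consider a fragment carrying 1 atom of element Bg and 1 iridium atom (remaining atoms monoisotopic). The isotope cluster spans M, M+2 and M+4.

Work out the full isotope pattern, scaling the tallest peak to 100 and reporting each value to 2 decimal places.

38.12 : 100.00 : 60.39

Element Bg pattern (n=1): 0.5148 : 0.4852
Iridium pattern (n=1): 0.3730 : 0.6270
Convolve the two distributions (both contribute in 2-u steps):
  M: 0.5148×0.3730 = 0.192020
  M+2: 0.5148×0.6270 + 0.4852×0.3730 = 0.503759
  M+4: 0.4852×0.6270 = 0.304220
Scale to base peak (0.503759) = 100: 38.12 : 100.00 : 60.39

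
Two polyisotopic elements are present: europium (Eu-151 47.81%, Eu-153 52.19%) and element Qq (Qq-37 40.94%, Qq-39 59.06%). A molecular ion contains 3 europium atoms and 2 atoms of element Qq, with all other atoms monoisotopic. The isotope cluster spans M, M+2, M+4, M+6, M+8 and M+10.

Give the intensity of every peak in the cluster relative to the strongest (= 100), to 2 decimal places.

Europium pattern (n=3): 0.10928391 : 0.3578871 : 0.39067407 : 0.14215492
Element Qq pattern (n=2): 0.16760836 : 0.48358328 : 0.34880836
Convolve the two distributions (both contribute in 2-u steps):
  M: 0.10928391×0.16760836 = 0.018317
  M+2: 0.10928391×0.48358328 + 0.3578871×0.16760836 = 0.112833
  M+4: 0.10928391×0.34880836 + 0.3578871×0.48358328 + 0.39067407×0.16760836 = 0.276668
  M+6: 0.3578871×0.34880836 + 0.39067407×0.48358328 + 0.14215492×0.16760836 = 0.337584
  M+8: 0.39067407×0.34880836 + 0.14215492×0.48358328 = 0.205014
  M+10: 0.14215492×0.34880836 = 0.049585
Scale to base peak (0.337584) = 100: 5.43 : 33.42 : 81.96 : 100.00 : 60.73 : 14.69

5.43 : 33.42 : 81.96 : 100.00 : 60.73 : 14.69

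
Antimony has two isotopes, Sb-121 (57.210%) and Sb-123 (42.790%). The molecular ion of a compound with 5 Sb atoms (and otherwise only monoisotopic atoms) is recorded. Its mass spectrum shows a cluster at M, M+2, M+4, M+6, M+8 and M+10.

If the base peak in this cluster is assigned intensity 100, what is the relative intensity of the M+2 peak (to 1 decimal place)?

Term probabilities: M 0.0613, M+2 0.2292, M+4 0.3428, M+6 0.2564, M+8 0.0959, M+10 0.0143. Base peak = M+4.
P(M+4) = C(5,2) × 0.57210^3 × 0.42790^2 = 10 × 0.18724742 × 0.18309841 = 0.342847 (base)
P(M+2) = C(5,1) × 0.57210^4 × 0.42790^1 = 5 × 0.10712425 × 0.4279 = 0.229192
Relative intensity = 0.229192 / 0.342847 × 100 = 66.8

66.8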